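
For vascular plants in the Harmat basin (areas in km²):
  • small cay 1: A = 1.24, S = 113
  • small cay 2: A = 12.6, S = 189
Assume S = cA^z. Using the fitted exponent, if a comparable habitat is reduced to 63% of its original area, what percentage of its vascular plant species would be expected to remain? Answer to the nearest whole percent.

90%

z = ln(189/113) / ln(12.6/1.24) = 0.5144 / 2.3186 = 0.2218
S_new/S_old = (A_new/A_old)^z = 0.63^0.2218 = exp(0.2218 × -0.4620) = 0.9026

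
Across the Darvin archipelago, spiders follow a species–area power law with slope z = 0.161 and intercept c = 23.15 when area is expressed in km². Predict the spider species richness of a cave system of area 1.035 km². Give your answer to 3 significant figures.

23.3

S = 23.15 × 1.035^0.161
ln S = ln 23.15 + 0.161 × ln 1.035 = 3.1420 + 0.161 × 0.0344 = 3.1475
S = e^3.1475 ≈ 23.28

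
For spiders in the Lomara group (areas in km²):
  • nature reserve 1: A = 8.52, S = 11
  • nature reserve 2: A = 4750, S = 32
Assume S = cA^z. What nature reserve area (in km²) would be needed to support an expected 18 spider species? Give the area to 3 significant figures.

z = ln(32/11) / ln(4750/8.52) = 1.0678 / 6.3235 = 0.1689
c = 11 / 8.52^0.1689 = 11 / 1.436 = 7.661
A = (18/7.661)^(1/0.1689) ⇒ ln A = ln(2.35)/0.1689 = 5.0587
A = e^5.0587 ≈ 157.4 km²

157 km²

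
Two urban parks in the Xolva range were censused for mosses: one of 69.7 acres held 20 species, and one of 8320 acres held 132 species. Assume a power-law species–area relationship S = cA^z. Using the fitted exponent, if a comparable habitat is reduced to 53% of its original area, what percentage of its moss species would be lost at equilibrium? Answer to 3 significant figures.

z = ln(132/20) / ln(8320/69.7) = 1.8871 / 4.7822 = 0.3946
S_new/S_old = (A_new/A_old)^z = 0.53^0.3946 = exp(0.3946 × -0.6349) = 0.7784
Fraction lost = 1 − 0.7784 = 0.2216

22.2%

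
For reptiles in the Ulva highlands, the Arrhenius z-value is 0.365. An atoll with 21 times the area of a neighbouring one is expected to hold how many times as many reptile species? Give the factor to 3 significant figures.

S₂/S₁ = (A₂/A₁)^z = 21^0.365
ln(S₂/S₁) = 0.365 × ln 21 = 0.365 × 3.0445 = 1.1113
S₂/S₁ = e^1.1113 ≈ 3.038

3.04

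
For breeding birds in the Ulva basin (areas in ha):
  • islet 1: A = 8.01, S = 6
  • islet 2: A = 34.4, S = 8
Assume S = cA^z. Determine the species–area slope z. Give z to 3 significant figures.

0.197

Taking logs: ln S = ln c + z ln A, so z = (ln S₂ − ln S₁)/(ln A₂ − ln A₁).
z = ln(8/6) / ln(34.4/8.01) = ln(1.333) / ln(4.295) = 0.2877 / 1.4574 = 0.1974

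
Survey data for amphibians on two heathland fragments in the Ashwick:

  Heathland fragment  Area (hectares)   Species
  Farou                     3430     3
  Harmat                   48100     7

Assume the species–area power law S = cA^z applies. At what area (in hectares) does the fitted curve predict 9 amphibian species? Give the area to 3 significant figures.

105000 hectares

z = ln(7/3) / ln(48100/3430) = 0.8473 / 2.6407 = 0.3209
c = 3 / 3430^0.3209 = 3 / 13.62 = 0.2202
A = (9/0.2202)^(1/0.3209) ⇒ ln A = ln(40.87)/0.3209 = 11.5643
A = e^11.5643 ≈ 105271 hectares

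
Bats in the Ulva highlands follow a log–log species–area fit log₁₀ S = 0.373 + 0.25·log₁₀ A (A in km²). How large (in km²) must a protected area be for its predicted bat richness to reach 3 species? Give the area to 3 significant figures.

3 = 2.36 × A^0.25  ⇒  A^0.25 = 3/2.36 = 1.271
ln A = ln(1.271) / 0.25 = 0.2397 / 0.25 = 0.9590
A = e^0.9590 ≈ 2.609 km²

2.61 km²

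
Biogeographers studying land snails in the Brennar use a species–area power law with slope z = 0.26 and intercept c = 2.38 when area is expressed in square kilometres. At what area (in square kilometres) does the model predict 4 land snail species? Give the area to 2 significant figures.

7.4 square kilometres

4 = 2.38 × A^0.26  ⇒  A^0.26 = 4/2.38 = 1.681
ln A = ln(1.681) / 0.26 = 0.5192 / 0.26 = 1.9969
A = e^1.9969 ≈ 7.366 square kilometres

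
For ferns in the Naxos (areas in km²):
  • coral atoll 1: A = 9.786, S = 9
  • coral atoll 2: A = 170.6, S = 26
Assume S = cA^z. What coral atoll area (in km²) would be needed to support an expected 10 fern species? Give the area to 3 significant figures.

13.0 km²

z = ln(26/9) / ln(170.6/9.786) = 1.0609 / 2.8584 = 0.3711
c = 9 / 9.786^0.3711 = 9 / 2.332 = 3.86
A = (10/3.86)^(1/0.3711) ⇒ ln A = ln(2.591)/0.3711 = 2.5648
A = e^2.5648 ≈ 13 km²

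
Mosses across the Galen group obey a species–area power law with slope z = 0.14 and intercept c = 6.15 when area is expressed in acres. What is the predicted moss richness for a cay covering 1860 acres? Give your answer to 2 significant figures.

S = 6.15 × 1860^0.14
ln S = ln 6.15 + 0.14 × ln 1860 = 1.8165 + 0.14 × 7.5283 = 2.8704
S = e^2.8704 ≈ 17.64

18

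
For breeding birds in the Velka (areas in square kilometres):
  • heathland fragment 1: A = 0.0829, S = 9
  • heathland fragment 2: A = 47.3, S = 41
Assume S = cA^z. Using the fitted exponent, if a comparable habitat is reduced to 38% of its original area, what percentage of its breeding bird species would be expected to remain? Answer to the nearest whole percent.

79%

z = ln(41/9) / ln(47.3/0.0829) = 1.5163 / 6.3466 = 0.2389
S_new/S_old = (A_new/A_old)^z = 0.38^0.2389 = exp(0.2389 × -0.9676) = 0.7936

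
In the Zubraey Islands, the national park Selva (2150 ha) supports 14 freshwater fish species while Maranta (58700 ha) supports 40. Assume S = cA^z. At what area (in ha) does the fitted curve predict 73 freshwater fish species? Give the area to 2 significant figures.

390000 ha

z = ln(40/14) / ln(58700/2150) = 1.0498 / 3.3070 = 0.3175
c = 14 / 2150^0.3175 = 14 / 11.43 = 1.225
A = (73/1.225)^(1/0.3175) ⇒ ln A = ln(59.58)/0.3175 = 12.8752
A = e^12.8752 ≈ 390503 ha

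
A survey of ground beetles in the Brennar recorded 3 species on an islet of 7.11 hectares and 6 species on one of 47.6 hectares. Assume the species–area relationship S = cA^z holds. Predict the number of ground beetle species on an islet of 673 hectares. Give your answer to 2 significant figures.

z = ln(6/3) / ln(47.6/7.11) = 0.6931 / 1.9013 = 0.3646
c = 3 / 7.11^0.3646 = 3 / 2.044 = 1.467
S₃ = 1.467 × 673^0.3646 = 1.467 × 10.74 ≈ 15.76

16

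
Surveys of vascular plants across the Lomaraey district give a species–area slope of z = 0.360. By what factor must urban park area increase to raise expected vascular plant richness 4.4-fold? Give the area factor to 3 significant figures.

61.3

(A₂/A₁)^0.36 = 4.4, so A₂/A₁ = 4.4^(1/0.36) = 4.4^2.778
ln(A₂/A₁) = ln 4.4 / 0.36 = 1.4816 / 0.36 = 4.1156
A₂/A₁ = e^4.1156 ≈ 61.29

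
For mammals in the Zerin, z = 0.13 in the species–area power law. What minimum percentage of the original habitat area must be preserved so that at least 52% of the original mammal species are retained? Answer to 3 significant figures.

0.654%

Need (A_new/A_old)^0.13 = 0.52, so A_new/A_old = 0.52^(1/0.13) = 0.52^7.692
ln(A_new/A_old) = ln 0.52 / 0.13 = -0.6539 / 0.13 = -5.0302
A_new/A_old = e^-5.0302 ≈ 0.006537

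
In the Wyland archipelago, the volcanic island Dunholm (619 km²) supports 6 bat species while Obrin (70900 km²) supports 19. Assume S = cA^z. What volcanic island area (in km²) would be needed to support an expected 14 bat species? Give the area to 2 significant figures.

20000 km²

z = ln(19/6) / ln(70900/619) = 1.1527 / 4.7409 = 0.2431
c = 6 / 619^0.2431 = 6 / 4.773 = 1.257
A = (14/1.257)^(1/0.2431) ⇒ ln A = ln(11.14)/0.2431 = 9.9130
A = e^9.9130 ≈ 20191 km²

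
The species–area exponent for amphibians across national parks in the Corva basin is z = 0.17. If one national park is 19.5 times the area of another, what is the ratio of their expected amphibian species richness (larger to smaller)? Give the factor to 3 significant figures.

1.66

S₂/S₁ = (A₂/A₁)^z = 19.5^0.17
ln(S₂/S₁) = 0.17 × ln 19.5 = 0.17 × 2.9704 = 0.5050
S₂/S₁ = e^0.5050 ≈ 1.657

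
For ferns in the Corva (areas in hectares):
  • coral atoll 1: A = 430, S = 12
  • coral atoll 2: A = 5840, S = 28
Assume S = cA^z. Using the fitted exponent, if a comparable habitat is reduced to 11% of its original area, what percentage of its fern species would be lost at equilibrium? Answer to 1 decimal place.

z = ln(28/12) / ln(5840/430) = 0.8473 / 2.6087 = 0.3248
S_new/S_old = (A_new/A_old)^z = 0.11^0.3248 = exp(0.3248 × -2.2073) = 0.4883
Fraction lost = 1 − 0.4883 = 0.5117

51.2%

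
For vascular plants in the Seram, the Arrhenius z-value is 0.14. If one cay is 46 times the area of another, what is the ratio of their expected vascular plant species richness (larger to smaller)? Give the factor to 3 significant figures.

S₂/S₁ = (A₂/A₁)^z = 46^0.14
ln(S₂/S₁) = 0.14 × ln 46 = 0.14 × 3.8286 = 0.5360
S₂/S₁ = e^0.5360 ≈ 1.709

1.71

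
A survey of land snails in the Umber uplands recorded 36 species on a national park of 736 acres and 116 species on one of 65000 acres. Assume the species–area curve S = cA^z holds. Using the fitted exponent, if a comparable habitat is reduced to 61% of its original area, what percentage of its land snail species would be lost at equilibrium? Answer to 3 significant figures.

z = ln(116/36) / ln(65000/736) = 1.1701 / 4.4809 = 0.2611
S_new/S_old = (A_new/A_old)^z = 0.61^0.2611 = exp(0.2611 × -0.4943) = 0.8789
Fraction lost = 1 − 0.8789 = 0.1211

12.1%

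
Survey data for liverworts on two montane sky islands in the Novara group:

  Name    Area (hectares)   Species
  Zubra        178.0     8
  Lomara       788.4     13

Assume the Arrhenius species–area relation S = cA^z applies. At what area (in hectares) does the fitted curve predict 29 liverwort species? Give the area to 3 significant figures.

z = ln(13/8) / ln(788.4/178) = 0.4855 / 1.4882 = 0.3262
c = 8 / 178^0.3262 = 8 / 5.422 = 1.475
A = (29/1.475)^(1/0.3262) ⇒ ln A = ln(19.65)/0.3262 = 9.1294
A = e^9.1294 ≈ 9223 hectares

9220 hectares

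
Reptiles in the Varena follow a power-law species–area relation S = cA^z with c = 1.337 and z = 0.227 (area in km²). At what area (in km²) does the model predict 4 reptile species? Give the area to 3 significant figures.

125 km²

4 = 1.337 × A^0.227  ⇒  A^0.227 = 4/1.337 = 2.992
ln A = ln(2.992) / 0.227 = 1.0959 / 0.227 = 4.8276
A = e^4.8276 ≈ 124.9 km²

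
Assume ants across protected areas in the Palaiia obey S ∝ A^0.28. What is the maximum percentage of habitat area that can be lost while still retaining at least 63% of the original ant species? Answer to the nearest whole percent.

Need (A_new/A_old)^0.28 = 0.63, so A_new/A_old = 0.63^(1/0.28) = 0.63^3.571
ln(A_new/A_old) = ln 0.63 / 0.28 = -0.4620 / 0.28 = -1.6501
A_new/A_old = e^-1.6501 ≈ 0.192
Fraction that can be lost = 1 − 0.192 = 0.808

81%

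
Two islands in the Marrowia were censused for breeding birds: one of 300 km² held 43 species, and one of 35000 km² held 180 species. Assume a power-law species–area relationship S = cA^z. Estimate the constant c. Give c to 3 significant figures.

7.73

z = ln(S₂/S₁) / ln(A₂/A₁) = ln(180/43) / ln(35000/300) = 1.4318 / 4.7593 = 0.3008
c = S₁ / A₁^z = 43 / 300^0.3008 = 43 / 5.562 = 7.732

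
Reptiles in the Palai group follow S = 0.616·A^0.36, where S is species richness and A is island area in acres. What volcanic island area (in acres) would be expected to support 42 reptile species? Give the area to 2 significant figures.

120000 acres

42 = 0.616 × A^0.36  ⇒  A^0.36 = 42/0.616 = 68.18
ln A = ln(68.18) / 0.36 = 4.2222 / 0.36 = 11.7283
A = e^11.7283 ≈ 124029 acres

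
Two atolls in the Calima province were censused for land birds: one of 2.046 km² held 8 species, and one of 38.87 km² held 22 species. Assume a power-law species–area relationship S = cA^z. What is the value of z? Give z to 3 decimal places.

0.344

Taking logs: ln S = ln c + z ln A, so z = (ln S₂ − ln S₁)/(ln A₂ − ln A₁).
z = ln(22/8) / ln(38.87/2.046) = ln(2.75) / ln(19) = 1.0116 / 2.9443 = 0.3436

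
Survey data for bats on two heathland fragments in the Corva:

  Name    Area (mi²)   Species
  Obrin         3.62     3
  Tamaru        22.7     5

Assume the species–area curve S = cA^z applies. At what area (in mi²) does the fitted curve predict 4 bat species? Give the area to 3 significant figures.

z = ln(5/3) / ln(22.7/3.62) = 0.5108 / 1.8359 = 0.2782
c = 3 / 3.62^0.2782 = 3 / 1.43 = 2.097
A = (4/2.097)^(1/0.2782) ⇒ ln A = ln(1.907)/0.2782 = 2.3204
A = e^2.3204 ≈ 10.18 mi²

10.2 mi²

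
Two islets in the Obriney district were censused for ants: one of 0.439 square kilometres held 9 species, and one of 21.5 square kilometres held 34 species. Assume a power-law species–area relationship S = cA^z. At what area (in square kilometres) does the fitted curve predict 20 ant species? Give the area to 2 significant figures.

4.5 square kilometres

z = ln(34/9) / ln(21.5/0.439) = 1.3291 / 3.8913 = 0.3416
c = 9 / 0.439^0.3416 = 9 / 0.7549 = 11.92
A = (20/11.92)^(1/0.3416) ⇒ ln A = ln(1.678)/0.3416 = 1.5145
A = e^1.5145 ≈ 4.547 square kilometres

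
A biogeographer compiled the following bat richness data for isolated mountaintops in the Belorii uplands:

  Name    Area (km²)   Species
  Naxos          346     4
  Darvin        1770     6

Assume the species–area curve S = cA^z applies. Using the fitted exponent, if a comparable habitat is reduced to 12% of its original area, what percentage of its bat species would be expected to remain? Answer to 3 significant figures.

z = ln(6/4) / ln(1770/346) = 0.4055 / 1.6323 = 0.2484
S_new/S_old = (A_new/A_old)^z = 0.12^0.2484 = exp(0.2484 × -2.1203) = 0.5906

59.1%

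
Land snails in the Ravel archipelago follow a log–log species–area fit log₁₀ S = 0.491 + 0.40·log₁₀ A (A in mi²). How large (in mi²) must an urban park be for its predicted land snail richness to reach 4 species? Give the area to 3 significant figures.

4 = 3.097 × A^0.4  ⇒  A^0.4 = 4/3.097 = 1.291
ln A = ln(1.291) / 0.4 = 0.2557 / 0.4 = 0.6393
A = e^0.6393 ≈ 1.895 mi²

1.90 mi²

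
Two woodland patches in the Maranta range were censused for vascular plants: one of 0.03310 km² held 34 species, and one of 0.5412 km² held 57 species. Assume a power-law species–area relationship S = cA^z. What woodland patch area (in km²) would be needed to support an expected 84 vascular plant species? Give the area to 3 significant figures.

4.41 km²

z = ln(57/34) / ln(0.5412/0.0331) = 0.5167 / 2.7943 = 0.1849
c = 34 / 0.0331^0.1849 = 34 / 0.5325 = 63.85
A = (84/63.85)^(1/0.1849) ⇒ ln A = ln(1.316)/0.1849 = 1.4831
A = e^1.4831 ≈ 4.406 km²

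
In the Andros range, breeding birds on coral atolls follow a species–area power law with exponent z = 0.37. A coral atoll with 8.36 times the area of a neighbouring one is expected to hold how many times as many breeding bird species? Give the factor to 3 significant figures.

2.19

S₂/S₁ = (A₂/A₁)^z = 8.36^0.37
ln(S₂/S₁) = 0.37 × ln 8.36 = 0.37 × 2.1235 = 0.7857
S₂/S₁ = e^0.7857 ≈ 2.194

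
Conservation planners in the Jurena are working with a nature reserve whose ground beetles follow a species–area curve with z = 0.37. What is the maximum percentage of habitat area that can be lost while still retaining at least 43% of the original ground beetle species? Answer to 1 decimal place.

89.8%

Need (A_new/A_old)^0.37 = 0.43, so A_new/A_old = 0.43^(1/0.37) = 0.43^2.703
ln(A_new/A_old) = ln 0.43 / 0.37 = -0.8440 / 0.37 = -2.2810
A_new/A_old = e^-2.2810 ≈ 0.1022
Fraction that can be lost = 1 − 0.1022 = 0.8978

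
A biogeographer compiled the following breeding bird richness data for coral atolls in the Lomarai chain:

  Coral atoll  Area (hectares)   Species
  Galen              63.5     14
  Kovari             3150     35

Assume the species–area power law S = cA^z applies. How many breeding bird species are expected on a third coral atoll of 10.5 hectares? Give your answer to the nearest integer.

z = ln(35/14) / ln(3150/63.5) = 0.9163 / 3.9041 = 0.2347
c = 14 / 63.5^0.2347 = 14 / 2.649 = 5.285
S₃ = 5.285 × 10.5^0.2347 = 5.285 × 1.736 ≈ 9.177

9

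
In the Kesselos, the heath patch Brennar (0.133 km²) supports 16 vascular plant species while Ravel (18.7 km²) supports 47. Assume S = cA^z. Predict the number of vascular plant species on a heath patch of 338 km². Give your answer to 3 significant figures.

88.3

z = ln(47/16) / ln(18.7/0.133) = 1.0776 / 4.9459 = 0.2179
c = 16 / 0.133^0.2179 = 16 / 0.6443 = 24.83
S₃ = 24.83 × 338^0.2179 = 24.83 × 3.556 ≈ 88.3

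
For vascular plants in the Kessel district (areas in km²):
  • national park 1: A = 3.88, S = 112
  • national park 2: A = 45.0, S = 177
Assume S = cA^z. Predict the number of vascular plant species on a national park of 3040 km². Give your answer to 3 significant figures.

z = ln(177/112) / ln(45/3.88) = 0.4577 / 2.4508 = 0.1867
c = 112 / 3.88^0.1867 = 112 / 1.288 = 86.95
S₃ = 86.95 × 3040^0.1867 = 86.95 × 4.471 ≈ 388.7

389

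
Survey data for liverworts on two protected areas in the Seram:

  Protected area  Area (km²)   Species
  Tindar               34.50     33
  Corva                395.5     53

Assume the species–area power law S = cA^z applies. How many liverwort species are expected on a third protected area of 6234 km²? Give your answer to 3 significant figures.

z = ln(53/33) / ln(395.5/34.5) = 0.4738 / 2.4392 = 0.1942
c = 33 / 34.5^0.1942 = 33 / 1.989 = 16.59
S₃ = 16.59 × 6234^0.1942 = 16.59 × 5.459 ≈ 90.55

90.6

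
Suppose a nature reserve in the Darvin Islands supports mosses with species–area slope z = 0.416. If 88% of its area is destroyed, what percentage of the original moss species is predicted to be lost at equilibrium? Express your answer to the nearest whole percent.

S_new/S_old = (A_new/A_old)^z = 0.12^0.416
= exp(0.416 × ln 0.12) = exp(0.416 × -2.1203) = exp(-0.8820) ≈ 0.4139
Fraction lost = 1 − 0.4139 = 0.5861

59%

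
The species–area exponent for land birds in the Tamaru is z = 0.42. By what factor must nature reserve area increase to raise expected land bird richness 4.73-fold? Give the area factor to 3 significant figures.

40.4

(A₂/A₁)^0.42 = 4.73, so A₂/A₁ = 4.73^(1/0.42) = 4.73^2.381
ln(A₂/A₁) = ln 4.73 / 0.42 = 1.5539 / 0.42 = 3.6998
A₂/A₁ = e^3.6998 ≈ 40.44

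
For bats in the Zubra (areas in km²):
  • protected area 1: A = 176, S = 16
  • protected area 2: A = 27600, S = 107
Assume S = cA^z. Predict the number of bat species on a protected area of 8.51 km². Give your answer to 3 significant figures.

5.12

z = ln(107/16) / ln(27600/176) = 1.9002 / 5.0551 = 0.3759
c = 16 / 176^0.3759 = 16 / 6.984 = 2.291
S₃ = 2.291 × 8.51^0.3759 = 2.291 × 2.236 ≈ 5.124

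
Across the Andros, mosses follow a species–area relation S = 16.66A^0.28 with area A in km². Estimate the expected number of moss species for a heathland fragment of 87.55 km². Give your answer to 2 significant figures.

S = 16.66 × 87.55^0.28 = 16.66 × 3.498 ≈ 58.28

58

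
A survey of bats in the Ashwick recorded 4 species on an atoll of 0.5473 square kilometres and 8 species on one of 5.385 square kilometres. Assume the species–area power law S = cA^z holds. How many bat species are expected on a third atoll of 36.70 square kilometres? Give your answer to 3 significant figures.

14.3

z = ln(8/4) / ln(5.385/0.5473) = 0.6931 / 2.2864 = 0.3032
c = 4 / 0.5473^0.3032 = 4 / 0.833 = 4.802
S₃ = 4.802 × 36.7^0.3032 = 4.802 × 2.981 ≈ 14.31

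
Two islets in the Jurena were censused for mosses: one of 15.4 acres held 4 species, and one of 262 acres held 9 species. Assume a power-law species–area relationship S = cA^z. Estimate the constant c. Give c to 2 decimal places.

z = ln(S₂/S₁) / ln(A₂/A₁) = ln(9/4) / ln(262/15.4) = 0.8109 / 2.8340 = 0.2861
c = S₁ / A₁^z = 4 / 15.4^0.2861 = 4 / 2.187 = 1.829

1.83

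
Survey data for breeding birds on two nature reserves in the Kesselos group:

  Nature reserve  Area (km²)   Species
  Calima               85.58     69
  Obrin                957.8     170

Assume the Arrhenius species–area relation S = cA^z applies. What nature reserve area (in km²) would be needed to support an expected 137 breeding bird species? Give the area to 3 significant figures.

z = ln(170/69) / ln(957.8/85.58) = 0.9017 / 2.4152 = 0.3733
c = 69 / 85.58^0.3733 = 69 / 5.265 = 13.1
A = (137/13.1)^(1/0.3733) ⇒ ln A = ln(10.45)/0.3733 = 6.2866
A = e^6.2866 ≈ 537.3 km²

537 km²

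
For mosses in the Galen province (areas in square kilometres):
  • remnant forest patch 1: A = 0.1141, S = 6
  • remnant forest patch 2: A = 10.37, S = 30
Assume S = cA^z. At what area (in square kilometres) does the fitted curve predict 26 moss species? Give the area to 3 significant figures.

z = ln(30/6) / ln(10.37/0.1141) = 1.6094 / 4.5096 = 0.3569
c = 6 / 0.1141^0.3569 = 6 / 0.4608 = 13.02
A = (26/13.02)^(1/0.3569) ⇒ ln A = ln(1.997)/0.3569 = 1.9380
A = e^1.9380 ≈ 6.945 square kilometres

6.94 square kilometres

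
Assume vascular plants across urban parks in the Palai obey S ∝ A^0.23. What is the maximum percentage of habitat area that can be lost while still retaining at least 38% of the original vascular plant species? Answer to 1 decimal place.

98.5%

Need (A_new/A_old)^0.23 = 0.38, so A_new/A_old = 0.38^(1/0.23) = 0.38^4.348
ln(A_new/A_old) = ln 0.38 / 0.23 = -0.9676 / 0.23 = -4.2069
A_new/A_old = e^-4.2069 ≈ 0.01489
Fraction that can be lost = 1 − 0.01489 = 0.9851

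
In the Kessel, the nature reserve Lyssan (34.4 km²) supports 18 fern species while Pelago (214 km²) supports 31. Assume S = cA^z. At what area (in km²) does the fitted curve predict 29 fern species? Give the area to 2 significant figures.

z = ln(31/18) / ln(214/34.4) = 0.5436 / 1.8279 = 0.2974
c = 18 / 34.4^0.2974 = 18 / 2.864 = 6.285
A = (29/6.285)^(1/0.2974) ⇒ ln A = ln(4.614)/0.2974 = 5.1417
A = e^5.1417 ≈ 171 km²

170 km²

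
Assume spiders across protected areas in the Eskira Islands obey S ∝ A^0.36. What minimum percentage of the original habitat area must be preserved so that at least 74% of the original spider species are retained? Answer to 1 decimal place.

43.3%

Need (A_new/A_old)^0.36 = 0.74, so A_new/A_old = 0.74^(1/0.36) = 0.74^2.778
ln(A_new/A_old) = ln 0.74 / 0.36 = -0.3011 / 0.36 = -0.8364
A_new/A_old = e^-0.8364 ≈ 0.4333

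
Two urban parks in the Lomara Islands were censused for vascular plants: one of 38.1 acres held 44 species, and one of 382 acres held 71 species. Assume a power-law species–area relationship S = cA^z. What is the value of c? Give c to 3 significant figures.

z = ln(S₂/S₁) / ln(A₂/A₁) = ln(71/44) / ln(382/38.1) = 0.4785 / 2.3052 = 0.2076
c = S₁ / A₁^z = 44 / 38.1^0.2076 = 44 / 2.129 = 20.67

20.7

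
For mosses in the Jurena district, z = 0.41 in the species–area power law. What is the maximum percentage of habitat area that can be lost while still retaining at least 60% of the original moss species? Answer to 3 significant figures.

71.2%

Need (A_new/A_old)^0.41 = 0.6, so A_new/A_old = 0.6^(1/0.41) = 0.6^2.439
ln(A_new/A_old) = ln 0.6 / 0.41 = -0.5108 / 0.41 = -1.2459
A_new/A_old = e^-1.2459 ≈ 0.2877
Fraction that can be lost = 1 − 0.2877 = 0.7123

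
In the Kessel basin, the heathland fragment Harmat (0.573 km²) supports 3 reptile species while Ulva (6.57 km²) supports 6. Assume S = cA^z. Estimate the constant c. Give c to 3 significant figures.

3.51

z = ln(S₂/S₁) / ln(A₂/A₁) = ln(6/3) / ln(6.57/0.573) = 0.6931 / 2.4394 = 0.2841
c = S₁ / A₁^z = 3 / 0.573^0.2841 = 3 / 0.8537 = 3.514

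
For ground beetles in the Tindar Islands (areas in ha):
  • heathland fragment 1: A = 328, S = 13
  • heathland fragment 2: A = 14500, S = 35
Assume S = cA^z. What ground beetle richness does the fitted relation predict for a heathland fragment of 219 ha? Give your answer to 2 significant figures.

12

z = ln(35/13) / ln(14500/328) = 0.9904 / 3.7889 = 0.2614
c = 13 / 328^0.2614 = 13 / 4.546 = 2.86
S₃ = 2.86 × 219^0.2614 = 2.86 × 4.091 ≈ 11.7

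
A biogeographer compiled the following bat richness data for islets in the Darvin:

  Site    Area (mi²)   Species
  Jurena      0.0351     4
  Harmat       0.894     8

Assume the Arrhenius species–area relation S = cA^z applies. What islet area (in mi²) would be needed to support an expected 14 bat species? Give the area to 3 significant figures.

z = ln(8/4) / ln(0.894/0.0351) = 0.6931 / 3.2375 = 0.2141
c = 4 / 0.0351^0.2141 = 4 / 0.4881 = 8.194
A = (14/8.194)^(1/0.2141) ⇒ ln A = ln(1.709)/0.2141 = 2.5018
A = e^2.5018 ≈ 12.2 mi²

12.2 mi²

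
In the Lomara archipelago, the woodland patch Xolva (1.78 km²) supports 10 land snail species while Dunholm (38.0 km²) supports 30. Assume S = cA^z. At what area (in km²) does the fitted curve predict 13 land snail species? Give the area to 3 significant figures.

z = ln(30/10) / ln(38/1.78) = 1.0986 / 3.0610 = 0.3589
c = 10 / 1.78^0.3589 = 10 / 1.23 = 8.131
A = (13/8.131)^(1/0.3589) ⇒ ln A = ln(1.599)/0.3589 = 1.3076
A = e^1.3076 ≈ 3.697 km²

3.70 km²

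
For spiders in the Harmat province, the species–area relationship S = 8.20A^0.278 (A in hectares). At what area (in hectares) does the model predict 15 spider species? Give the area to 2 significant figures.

8.8 hectares

15 = 8.2 × A^0.278  ⇒  A^0.278 = 15/8.2 = 1.829
ln A = ln(1.829) / 0.278 = 0.6039 / 0.278 = 2.1724
A = e^2.1724 ≈ 8.779 hectares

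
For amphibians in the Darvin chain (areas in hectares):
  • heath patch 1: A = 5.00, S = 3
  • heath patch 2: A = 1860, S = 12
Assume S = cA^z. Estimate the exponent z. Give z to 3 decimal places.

Taking logs: ln S = ln c + z ln A, so z = (ln S₂ − ln S₁)/(ln A₂ − ln A₁).
z = ln(12/3) / ln(1860/5) = ln(4) / ln(372) = 1.3863 / 5.9189 = 0.2342

0.234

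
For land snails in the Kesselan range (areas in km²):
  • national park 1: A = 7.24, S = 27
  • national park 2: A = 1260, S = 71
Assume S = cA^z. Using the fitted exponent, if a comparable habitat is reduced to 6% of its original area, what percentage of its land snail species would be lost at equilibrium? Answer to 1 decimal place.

z = ln(71/27) / ln(1260/7.24) = 0.9668 / 5.1592 = 0.1874
S_new/S_old = (A_new/A_old)^z = 0.06^0.1874 = exp(0.1874 × -2.8134) = 0.5902
Fraction lost = 1 − 0.5902 = 0.4098

41.0%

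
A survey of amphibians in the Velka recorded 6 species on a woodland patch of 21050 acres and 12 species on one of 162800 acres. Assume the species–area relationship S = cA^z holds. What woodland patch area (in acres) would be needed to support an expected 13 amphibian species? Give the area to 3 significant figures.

z = ln(12/6) / ln(162800/21050) = 0.6931 / 2.0456 = 0.3388
c = 6 / 21050^0.3388 = 6 / 29.17 = 0.2057
A = (13/0.2057)^(1/0.3388) ⇒ ln A = ln(63.2)/0.3388 = 12.2365
A = e^12.2365 ≈ 206179 acres

206000 acres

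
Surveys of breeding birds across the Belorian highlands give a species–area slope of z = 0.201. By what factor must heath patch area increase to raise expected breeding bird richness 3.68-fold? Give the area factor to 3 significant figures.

(A₂/A₁)^0.201 = 3.68, so A₂/A₁ = 3.68^(1/0.201) = 3.68^4.975
ln(A₂/A₁) = ln 3.68 / 0.201 = 1.3029 / 0.201 = 6.4822
A₂/A₁ = e^6.4822 ≈ 653.4

653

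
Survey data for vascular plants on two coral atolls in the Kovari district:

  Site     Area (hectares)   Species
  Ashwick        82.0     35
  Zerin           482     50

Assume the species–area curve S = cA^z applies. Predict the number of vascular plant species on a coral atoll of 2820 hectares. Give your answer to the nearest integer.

z = ln(50/35) / ln(482/82) = 0.3567 / 1.7712 = 0.2014
c = 35 / 82^0.2014 = 35 / 2.429 = 14.41
S₃ = 14.41 × 2820^0.2014 = 14.41 × 4.952 ≈ 71.36

71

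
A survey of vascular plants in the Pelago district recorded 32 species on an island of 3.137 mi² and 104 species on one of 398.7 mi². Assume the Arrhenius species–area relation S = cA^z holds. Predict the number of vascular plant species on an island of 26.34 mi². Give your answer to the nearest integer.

z = ln(104/32) / ln(398.7/3.137) = 1.1787 / 4.8449 = 0.2433
c = 32 / 3.137^0.2433 = 32 / 1.321 = 24.23
S₃ = 24.23 × 26.34^0.2433 = 24.23 × 2.216 ≈ 53.7

54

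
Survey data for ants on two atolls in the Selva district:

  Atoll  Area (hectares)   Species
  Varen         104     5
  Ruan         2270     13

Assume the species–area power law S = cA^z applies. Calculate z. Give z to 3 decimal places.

0.310

Taking logs: ln S = ln c + z ln A, so z = (ln S₂ − ln S₁)/(ln A₂ − ln A₁).
z = ln(13/5) / ln(2270/104) = ln(2.6) / ln(21.83) = 0.9555 / 3.0831 = 0.3099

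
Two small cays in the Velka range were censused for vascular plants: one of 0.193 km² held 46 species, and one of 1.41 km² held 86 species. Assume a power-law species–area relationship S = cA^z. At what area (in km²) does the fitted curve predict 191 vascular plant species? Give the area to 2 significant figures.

18 km²

z = ln(86/46) / ln(1.41/0.193) = 0.6257 / 1.9887 = 0.3146
c = 46 / 0.193^0.3146 = 46 / 0.5959 = 77.19
A = (191/77.19)^(1/0.3146) ⇒ ln A = ln(2.474)/0.3146 = 2.8796
A = e^2.8796 ≈ 17.81 km²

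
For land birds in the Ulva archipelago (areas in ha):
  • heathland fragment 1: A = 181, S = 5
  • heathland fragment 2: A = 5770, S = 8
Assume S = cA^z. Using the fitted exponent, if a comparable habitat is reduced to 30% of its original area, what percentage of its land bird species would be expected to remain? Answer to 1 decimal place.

z = ln(8/5) / ln(5770/181) = 0.4700 / 3.4619 = 0.1358
S_new/S_old = (A_new/A_old)^z = 0.3^0.1358 = exp(0.1358 × -1.2040) = 0.8492

84.9%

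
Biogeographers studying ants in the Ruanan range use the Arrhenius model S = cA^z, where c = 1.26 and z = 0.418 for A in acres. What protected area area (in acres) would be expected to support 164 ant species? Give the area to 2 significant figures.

110000 acres

164 = 1.26 × A^0.418  ⇒  A^0.418 = 164/1.26 = 130.2
ln A = ln(130.2) / 0.418 = 4.8688 / 0.418 = 11.6477
A = e^11.6477 ≈ 114432 acres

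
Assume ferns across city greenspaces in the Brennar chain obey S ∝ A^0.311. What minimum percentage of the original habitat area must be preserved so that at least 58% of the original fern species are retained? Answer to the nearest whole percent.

Need (A_new/A_old)^0.311 = 0.58, so A_new/A_old = 0.58^(1/0.311) = 0.58^3.215
ln(A_new/A_old) = ln 0.58 / 0.311 = -0.5447 / 0.311 = -1.7515
A_new/A_old = e^-1.7515 ≈ 0.1735

17%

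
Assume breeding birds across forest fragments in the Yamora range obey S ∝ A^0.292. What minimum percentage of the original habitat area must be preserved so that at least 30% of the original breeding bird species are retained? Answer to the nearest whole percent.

Need (A_new/A_old)^0.292 = 0.3, so A_new/A_old = 0.3^(1/0.292) = 0.3^3.425
ln(A_new/A_old) = ln 0.3 / 0.292 = -1.2040 / 0.292 = -4.1232
A_new/A_old = e^-4.1232 ≈ 0.01619

2%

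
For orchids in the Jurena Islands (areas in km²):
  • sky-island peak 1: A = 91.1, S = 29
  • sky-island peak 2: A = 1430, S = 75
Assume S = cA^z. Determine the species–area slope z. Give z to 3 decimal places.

0.345

Taking logs: ln S = ln c + z ln A, so z = (ln S₂ − ln S₁)/(ln A₂ − ln A₁).
z = ln(75/29) / ln(1430/91.1) = ln(2.586) / ln(15.7) = 0.9502 / 2.7535 = 0.3451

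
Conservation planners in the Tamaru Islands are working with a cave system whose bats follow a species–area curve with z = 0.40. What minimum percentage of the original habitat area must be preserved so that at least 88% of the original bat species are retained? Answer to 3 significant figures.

72.6%

Need (A_new/A_old)^0.4 = 0.88, so A_new/A_old = 0.88^(1/0.4) = 0.88^2.5
ln(A_new/A_old) = ln 0.88 / 0.4 = -0.1278 / 0.4 = -0.3196
A_new/A_old = e^-0.3196 ≈ 0.7265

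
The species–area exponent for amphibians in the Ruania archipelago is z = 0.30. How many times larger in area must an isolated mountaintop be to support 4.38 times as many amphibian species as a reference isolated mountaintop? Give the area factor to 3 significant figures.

(A₂/A₁)^0.3 = 4.38, so A₂/A₁ = 4.38^(1/0.3) = 4.38^3.333
ln(A₂/A₁) = ln 4.38 / 0.3 = 1.4770 / 0.3 = 4.9235
A₂/A₁ = e^4.9235 ≈ 137.5

137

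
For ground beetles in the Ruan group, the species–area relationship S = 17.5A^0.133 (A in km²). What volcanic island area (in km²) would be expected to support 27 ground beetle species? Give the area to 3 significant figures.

27 = 17.5 × A^0.133  ⇒  A^0.133 = 27/17.5 = 1.543
ln A = ln(1.543) / 0.133 = 0.4336 / 0.133 = 3.2604
A = e^3.2604 ≈ 26.06 km²

26.1 km²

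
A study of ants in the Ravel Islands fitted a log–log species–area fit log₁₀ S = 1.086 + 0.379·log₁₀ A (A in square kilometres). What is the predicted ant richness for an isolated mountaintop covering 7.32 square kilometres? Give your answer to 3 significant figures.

S = 12.19 × 7.32^0.379
ln S = ln 12.19 + 0.379 × ln 7.32 = 2.5006 + 0.379 × 1.9906 = 3.2550
S = e^3.2550 ≈ 25.92

25.9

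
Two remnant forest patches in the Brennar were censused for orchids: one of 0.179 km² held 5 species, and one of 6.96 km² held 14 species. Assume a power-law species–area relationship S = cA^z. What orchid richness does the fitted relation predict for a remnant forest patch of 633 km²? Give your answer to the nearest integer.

z = ln(14/5) / ln(6.96/0.179) = 1.0296 / 3.6605 = 0.2813
c = 5 / 0.179^0.2813 = 5 / 0.6164 = 8.112
S₃ = 8.112 × 633^0.2813 = 8.112 × 6.137 ≈ 49.78

50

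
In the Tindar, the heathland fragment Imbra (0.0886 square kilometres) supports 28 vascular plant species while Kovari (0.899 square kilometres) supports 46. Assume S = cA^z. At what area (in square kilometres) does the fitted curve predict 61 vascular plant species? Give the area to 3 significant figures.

3.36 square kilometres

z = ln(46/28) / ln(0.899/0.0886) = 0.4964 / 2.3172 = 0.2142
c = 28 / 0.0886^0.2142 = 28 / 0.595 = 47.06
A = (61/47.06)^(1/0.2142) ⇒ ln A = ln(1.296)/0.2142 = 1.2109
A = e^1.2109 ≈ 3.356 square kilometres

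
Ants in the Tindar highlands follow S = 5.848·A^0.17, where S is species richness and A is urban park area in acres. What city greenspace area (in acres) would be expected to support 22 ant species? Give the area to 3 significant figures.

2430 acres

22 = 5.848 × A^0.17  ⇒  A^0.17 = 22/5.848 = 3.762
ln A = ln(3.762) / 0.17 = 1.3249 / 0.17 = 7.7938
A = e^7.7938 ≈ 2425 acres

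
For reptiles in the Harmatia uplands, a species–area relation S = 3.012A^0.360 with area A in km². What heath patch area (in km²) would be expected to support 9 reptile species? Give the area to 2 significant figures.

21 km²

9 = 3.012 × A^0.36  ⇒  A^0.36 = 9/3.012 = 2.988
ln A = ln(2.988) / 0.36 = 1.0946 / 0.36 = 3.0406
A = e^3.0406 ≈ 20.92 km²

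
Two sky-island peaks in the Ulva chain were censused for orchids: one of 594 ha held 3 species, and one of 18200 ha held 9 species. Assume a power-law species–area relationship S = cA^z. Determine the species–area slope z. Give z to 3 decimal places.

Taking logs: ln S = ln c + z ln A, so z = (ln S₂ − ln S₁)/(ln A₂ − ln A₁).
z = ln(9/3) / ln(18200/594) = ln(3) / ln(30.64) = 1.0986 / 3.4223 = 0.3210

0.321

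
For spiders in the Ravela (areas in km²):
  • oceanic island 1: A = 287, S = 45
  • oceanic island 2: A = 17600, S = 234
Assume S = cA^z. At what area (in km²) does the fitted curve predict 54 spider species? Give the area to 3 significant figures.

z = ln(234/45) / ln(17600/287) = 1.6487 / 4.1162 = 0.4005
c = 45 / 287^0.4005 = 45 / 9.649 = 4.664
A = (54/4.664)^(1/0.4005) ⇒ ln A = ln(11.58)/0.4005 = 6.1147
A = e^6.1147 ≈ 452.5 km²

452 km²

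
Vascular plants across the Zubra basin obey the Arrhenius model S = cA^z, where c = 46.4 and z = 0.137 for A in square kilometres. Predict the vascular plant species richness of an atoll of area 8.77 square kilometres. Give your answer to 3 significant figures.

62.5

S = 46.4 × 8.77^0.137 = 46.4 × 1.346 ≈ 62.48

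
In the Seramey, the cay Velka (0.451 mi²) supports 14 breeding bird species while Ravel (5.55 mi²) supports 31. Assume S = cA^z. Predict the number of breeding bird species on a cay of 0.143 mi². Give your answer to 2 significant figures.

z = ln(31/14) / ln(5.55/0.451) = 0.7949 / 2.5101 = 0.3167
c = 14 / 0.451^0.3167 = 14 / 0.7771 = 18.02
S₃ = 18.02 × 0.143^0.3167 = 18.02 × 0.5401 ≈ 9.731

9.7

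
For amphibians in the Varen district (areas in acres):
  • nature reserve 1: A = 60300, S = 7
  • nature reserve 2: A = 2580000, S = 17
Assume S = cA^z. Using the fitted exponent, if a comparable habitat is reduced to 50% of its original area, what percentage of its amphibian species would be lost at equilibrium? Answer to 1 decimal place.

15.1%

z = ln(17/7) / ln(2580000/60300) = 0.8873 / 3.7562 = 0.2362
S_new/S_old = (A_new/A_old)^z = 0.5^0.2362 = exp(0.2362 × -0.6931) = 0.849
Fraction lost = 1 − 0.849 = 0.151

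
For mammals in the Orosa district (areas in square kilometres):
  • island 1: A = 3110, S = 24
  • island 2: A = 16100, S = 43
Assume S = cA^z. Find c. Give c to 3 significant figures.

1.38

z = ln(S₂/S₁) / ln(A₂/A₁) = ln(43/24) / ln(16100/3110) = 0.5831 / 1.6442 = 0.3547
c = S₁ / A₁^z = 24 / 3110^0.3547 = 24 / 17.33 = 1.385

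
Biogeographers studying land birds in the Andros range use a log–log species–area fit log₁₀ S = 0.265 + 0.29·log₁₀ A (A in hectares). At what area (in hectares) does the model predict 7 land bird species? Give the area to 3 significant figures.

7 = 1.841 × A^0.29  ⇒  A^0.29 = 7/1.841 = 3.803
ln A = ln(3.803) / 0.29 = 1.3357 / 0.29 = 4.6059
A = e^4.6059 ≈ 100.1 hectares

100 hectares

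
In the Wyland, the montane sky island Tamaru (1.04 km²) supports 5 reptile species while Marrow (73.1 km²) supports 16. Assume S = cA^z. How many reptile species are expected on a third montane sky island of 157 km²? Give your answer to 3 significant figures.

z = ln(16/5) / ln(73.1/1.04) = 1.1632 / 4.2526 = 0.2735
c = 5 / 1.04^0.2735 = 5 / 1.011 = 4.947
S₃ = 4.947 × 157^0.2735 = 4.947 × 3.987 ≈ 19.72

19.7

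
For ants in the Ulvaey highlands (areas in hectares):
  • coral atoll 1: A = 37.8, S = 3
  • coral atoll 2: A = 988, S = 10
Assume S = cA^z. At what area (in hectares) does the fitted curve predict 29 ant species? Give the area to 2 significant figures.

18000 hectares

z = ln(10/3) / ln(988/37.8) = 1.2040 / 3.2634 = 0.3689
c = 3 / 37.8^0.3689 = 3 / 3.819 = 0.7855
A = (29/0.7855)^(1/0.3689) ⇒ ln A = ln(36.92)/0.3689 = 9.7816
A = e^9.7816 ≈ 17705 hectares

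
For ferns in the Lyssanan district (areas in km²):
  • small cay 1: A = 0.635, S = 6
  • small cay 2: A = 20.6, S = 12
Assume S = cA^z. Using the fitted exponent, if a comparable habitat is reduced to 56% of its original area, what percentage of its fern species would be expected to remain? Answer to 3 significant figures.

89.1%

z = ln(12/6) / ln(20.6/0.635) = 0.6931 / 3.4794 = 0.1992
S_new/S_old = (A_new/A_old)^z = 0.56^0.1992 = exp(0.1992 × -0.5798) = 0.8909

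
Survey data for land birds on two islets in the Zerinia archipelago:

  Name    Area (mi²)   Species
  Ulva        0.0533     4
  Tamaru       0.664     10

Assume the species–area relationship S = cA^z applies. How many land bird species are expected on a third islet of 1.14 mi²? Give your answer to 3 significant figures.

z = ln(10/4) / ln(0.664/0.0533) = 0.9163 / 2.5223 = 0.3633
c = 4 / 0.0533^0.3633 = 4 / 0.3447 = 11.6
S₃ = 11.6 × 1.14^0.3633 = 11.6 × 1.049 ≈ 12.17

12.2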